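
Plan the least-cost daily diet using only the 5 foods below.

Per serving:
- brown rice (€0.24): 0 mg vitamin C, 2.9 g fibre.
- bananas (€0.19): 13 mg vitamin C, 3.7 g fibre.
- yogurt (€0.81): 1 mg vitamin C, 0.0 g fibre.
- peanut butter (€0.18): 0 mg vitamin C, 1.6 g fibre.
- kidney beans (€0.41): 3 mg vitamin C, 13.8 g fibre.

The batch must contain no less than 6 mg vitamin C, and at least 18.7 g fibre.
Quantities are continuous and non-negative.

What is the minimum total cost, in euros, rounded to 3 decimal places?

€0.568

Let x1 = servings of brown rice, x2 = servings of bananas, x3 = servings of yogurt, x4 = servings of peanut butter, x5 = servings of kidney beans.
Minimize 0.24x1 + 0.19x2 + 0.81x3 + 0.18x4 + 0.41x5 subject to:
  13x2 + 1x3 + 3x5 ≥ 6   (vitamin C)
  2.9x1 + 3.7x2 + 1.6x4 + 13.8x5 ≥ 18.7   (fibre)
  x1, x2, x3, x4, x5 ≥ 0.
The optimal basis is {bananas, kidney beans}; brown rice, yogurt, peanut butter drop out. The vitamin C and fibre requirements are met with equality.
Optimal quantities: bananas = 0.1586 servings, kidney beans = 1.313 servings.
Objective = 0.19·0.1586 + 0.41·1.313 = 0.56846.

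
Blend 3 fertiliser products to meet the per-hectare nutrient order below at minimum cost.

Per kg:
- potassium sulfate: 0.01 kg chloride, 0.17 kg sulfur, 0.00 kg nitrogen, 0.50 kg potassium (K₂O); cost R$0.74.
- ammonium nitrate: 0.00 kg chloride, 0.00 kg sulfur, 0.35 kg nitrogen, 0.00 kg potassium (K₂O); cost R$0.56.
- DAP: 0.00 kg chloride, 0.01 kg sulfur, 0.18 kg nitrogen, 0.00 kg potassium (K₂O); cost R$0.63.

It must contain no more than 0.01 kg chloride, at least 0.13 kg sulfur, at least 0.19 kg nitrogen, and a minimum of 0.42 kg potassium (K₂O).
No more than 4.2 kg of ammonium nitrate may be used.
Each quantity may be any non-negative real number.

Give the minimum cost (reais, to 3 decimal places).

Treat it as an LP. Let x1 = kg of potassium sulfate, x2 = kg of ammonium nitrate, x3 = kg of DAP.
Minimize 0.74x1 + 0.56x2 + 0.63x3 s.t.:
  0.01x1 ≤ 0.01   (chloride)
  0.17x1 + 0.01x3 ≥ 0.13   (sulfur)
  0.35x2 + 0.18x3 ≥ 0.19   (nitrogen)
  0.5x1 ≥ 0.42   (potassium (K₂O))
  x2 ≤ 4.2
  x1, x2, x3 ≥ 0.
At the optimum only potassium sulfate, ammonium nitrate are positive (DAP = 0). There the nitrogen and potassium (K₂O) constraints are tight.
Optimal quantities: potassium sulfate = 0.84 kg, ammonium nitrate = 0.5429 kg.
Hence cost = 0.74·0.84 + 0.56·0.5429 = R$0.92562.

R$0.926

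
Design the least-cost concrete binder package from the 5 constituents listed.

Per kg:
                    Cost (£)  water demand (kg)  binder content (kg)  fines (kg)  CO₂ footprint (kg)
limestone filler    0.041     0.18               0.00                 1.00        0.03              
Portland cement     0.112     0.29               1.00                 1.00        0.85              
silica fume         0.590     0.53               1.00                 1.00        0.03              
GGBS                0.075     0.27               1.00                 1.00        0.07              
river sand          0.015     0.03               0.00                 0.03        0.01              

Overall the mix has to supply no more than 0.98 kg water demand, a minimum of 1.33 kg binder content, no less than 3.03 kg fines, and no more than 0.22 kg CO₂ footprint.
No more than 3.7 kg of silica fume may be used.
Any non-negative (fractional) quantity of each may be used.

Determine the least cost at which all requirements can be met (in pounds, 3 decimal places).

This is a linear program. Let x1 = kg of limestone filler, x2 = kg of Portland cement, x3 = kg of silica fume, x4 = kg of GGBS, x5 = kg of river sand.
Minimize 0.041x1 + 0.112x2 + 0.59x3 + 0.075x4 + 0.015x5 subject to:
  0.18x1 + 0.29x2 + 0.53x3 + 0.27x4 + 0.03x5 ≤ 0.98   (water demand)
  1x2 + 1x3 + 1x4 ≥ 1.33   (binder content)
  1x1 + 1x2 + 1x3 + 1x4 + 0.03x5 ≥ 3.03   (fines)
  0.03x1 + 0.85x2 + 0.03x3 + 0.07x4 + 0.01x5 ≤ 0.22   (CO₂ footprint)
  x3 ≤ 3.7
  x1, x2, x3, x4, x5 ≥ 0.
The minimum-cost mix takes nothing from Portland cement, silica fume, river sand — only limestone filler, GGBS. The binder content and fines requirements are met with equality.
So limestone filler = 1.7 kg, GGBS = 1.33 kg.
Total cost: 0.041·1.7 + 0.075·1.33 = 0.16945.

£0.169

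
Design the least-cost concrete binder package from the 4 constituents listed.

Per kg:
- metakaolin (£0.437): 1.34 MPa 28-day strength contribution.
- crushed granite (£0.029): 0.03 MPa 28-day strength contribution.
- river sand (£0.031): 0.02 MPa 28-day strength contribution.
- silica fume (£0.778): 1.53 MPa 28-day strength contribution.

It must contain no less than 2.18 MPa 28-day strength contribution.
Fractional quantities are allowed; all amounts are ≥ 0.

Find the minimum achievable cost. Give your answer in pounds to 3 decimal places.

Let x1 = kg of metakaolin, x2 = kg of crushed granite, x3 = kg of river sand, x4 = kg of silica fume.
Minimize 0.437x1 + 0.029x2 + 0.031x3 + 0.778x4 with:
  1.34x1 + 0.03x2 + 0.02x3 + 1.53x4 ≥ 2.18   (28-day strength contribution)
  x1, x2, x3, x4 ≥ 0.
The cheapest feasible vertex uses only metakaolin; crushed granite, river sand, silica fume are not used. There the 28-day strength contribution constraint is tight.
Solving gives x1 = 1.627.
Total cost: 0.437·1.627 = 0.71100.

£0.711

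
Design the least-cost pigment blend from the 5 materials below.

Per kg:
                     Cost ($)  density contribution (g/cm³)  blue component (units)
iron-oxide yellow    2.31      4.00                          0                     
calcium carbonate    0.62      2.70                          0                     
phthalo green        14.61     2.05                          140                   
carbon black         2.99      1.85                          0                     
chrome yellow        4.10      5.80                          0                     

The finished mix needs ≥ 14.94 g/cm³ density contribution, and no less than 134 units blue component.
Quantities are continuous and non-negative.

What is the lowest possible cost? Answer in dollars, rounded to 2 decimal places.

Set it up as a linear program. Let x1 = kg of iron-oxide yellow, x2 = kg of calcium carbonate, x3 = kg of phthalo green, x4 = kg of carbon black, x5 = kg of chrome yellow.
min 2.31x1 + 0.62x2 + 14.61x3 + 2.99x4 + 4.1x5 s.t.:
  4x1 + 2.7x2 + 2.05x3 + 1.85x4 + 5.8x5 ≥ 14.94   (density contribution)
  140x3 ≥ 134   (blue component)
  x1, x2, x3, x4, x5 ≥ 0.
At the optimum only calcium carbonate, phthalo green are positive (iron-oxide yellow, carbon black, chrome yellow = 0). Binding constraints: density contribution and blue component.
That vertex is x2 = 4.807, x3 = 0.9571.
Objective = 0.62·4.807 + 14.61·0.9571 = 16.9636.

$16.96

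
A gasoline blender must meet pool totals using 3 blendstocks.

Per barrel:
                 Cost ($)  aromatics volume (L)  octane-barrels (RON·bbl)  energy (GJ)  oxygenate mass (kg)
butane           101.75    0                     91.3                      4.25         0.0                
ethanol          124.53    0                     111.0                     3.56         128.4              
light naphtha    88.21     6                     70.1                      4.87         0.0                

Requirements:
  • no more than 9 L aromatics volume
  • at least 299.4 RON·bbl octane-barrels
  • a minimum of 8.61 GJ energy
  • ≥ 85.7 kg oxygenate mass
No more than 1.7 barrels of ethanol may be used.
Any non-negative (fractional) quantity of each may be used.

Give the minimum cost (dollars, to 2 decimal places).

$334.22

Let x1 = barrels of butane, x2 = barrels of ethanol, x3 = barrels of light naphtha.
Minimise 101.75x1 + 124.53x2 + 88.21x3 subject to:
  6x3 ≤ 9   (aromatics volume)
  91.3x1 + 111x2 + 70.1x3 ≥ 299.4   (octane-barrels)
  4.25x1 + 3.56x2 + 4.87x3 ≥ 8.61   (energy)
  128.4x2 ≥ 85.7   (oxygenate mass)
  x2 ≤ 1.7
  x1, x2, x3 ≥ 0.
The cheapest feasible vertex uses only butane, ethanol; light naphtha is not used. Binding constraints: octane-barrels and oxygenate mass.
So butane = 2.4678 barrels, ethanol = 0.66745 barrels.
Total cost: 101.75·2.4678 + 124.53·0.66745 = 334.2162.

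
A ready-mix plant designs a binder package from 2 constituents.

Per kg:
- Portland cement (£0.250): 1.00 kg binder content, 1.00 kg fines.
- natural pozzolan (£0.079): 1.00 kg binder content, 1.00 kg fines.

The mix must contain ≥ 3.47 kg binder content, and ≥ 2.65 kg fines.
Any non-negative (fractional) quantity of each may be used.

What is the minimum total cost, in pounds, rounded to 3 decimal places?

Set it up as a linear program. Let x1 = kg of Portland cement, x2 = kg of natural pozzolan.
Minimize 0.25x1 + 0.079x2 subject to:
  1x1 + 1x2 ≥ 3.47   (binder content)
  1x1 + 1x2 ≥ 2.65   (fines)
  x1, x2 ≥ 0.
The minimum-cost mix takes nothing from Portland cement — only natural pozzolan. The binder content requirement is met with equality.
Optimal quantities: natural pozzolan = 3.47 kg.
Total cost: 0.079·3.47 = 0.27413.

£0.274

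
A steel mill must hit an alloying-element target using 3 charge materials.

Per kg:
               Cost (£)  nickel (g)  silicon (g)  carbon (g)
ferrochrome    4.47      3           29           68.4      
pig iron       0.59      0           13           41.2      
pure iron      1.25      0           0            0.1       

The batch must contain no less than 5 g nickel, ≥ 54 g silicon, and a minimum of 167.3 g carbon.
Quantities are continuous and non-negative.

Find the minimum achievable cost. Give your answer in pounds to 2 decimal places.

£8.21

Treat it as an LP. Let x1 = kg of ferrochrome, x2 = kg of pig iron, x3 = kg of pure iron.
min 4.47x1 + 0.59x2 + 1.25x3 with:
  3x1 ≥ 5   (nickel)
  29x1 + 13x2 ≥ 54   (silicon)
  68.4x1 + 41.2x2 + 0.1x3 ≥ 167.3   (carbon)
  x1, x2, x3 ≥ 0.
The optimal basis is {ferrochrome, pig iron}; pure iron drops out. Binding constraints: nickel and carbon.
Optimal quantities: ferrochrome = 1.667 kg, pig iron = 1.294 kg.
Objective = 4.47·1.667 + 0.59·1.294 = 8.21495.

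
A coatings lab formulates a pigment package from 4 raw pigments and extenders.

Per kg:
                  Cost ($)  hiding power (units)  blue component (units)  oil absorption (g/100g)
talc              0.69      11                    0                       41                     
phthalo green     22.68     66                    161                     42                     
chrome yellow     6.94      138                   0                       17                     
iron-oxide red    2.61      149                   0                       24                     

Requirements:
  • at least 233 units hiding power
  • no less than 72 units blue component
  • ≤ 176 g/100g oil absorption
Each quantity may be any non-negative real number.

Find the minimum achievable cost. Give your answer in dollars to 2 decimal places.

$13.71

This is a linear program. Let x1 = kg of talc, x2 = kg of phthalo green, x3 = kg of chrome yellow, x4 = kg of iron-oxide red.
Minimize 0.69x1 + 22.68x2 + 6.94x3 + 2.61x4 s.t.:
  11x1 + 66x2 + 138x3 + 149x4 ≥ 233   (hiding power)
  161x2 ≥ 72   (blue component)
  41x1 + 42x2 + 17x3 + 24x4 ≤ 176   (oil absorption)
  x1, x2, x3, x4 ≥ 0.
The cheapest feasible vertex uses only phthalo green, iron-oxide red; talc, chrome yellow are not used. Binding constraints: hiding power and blue component.
So phthalo green = 0.4472 kg, iron-oxide red = 1.366 kg.
Objective = 22.68·0.4472 + 2.61·1.366 = 13.7078.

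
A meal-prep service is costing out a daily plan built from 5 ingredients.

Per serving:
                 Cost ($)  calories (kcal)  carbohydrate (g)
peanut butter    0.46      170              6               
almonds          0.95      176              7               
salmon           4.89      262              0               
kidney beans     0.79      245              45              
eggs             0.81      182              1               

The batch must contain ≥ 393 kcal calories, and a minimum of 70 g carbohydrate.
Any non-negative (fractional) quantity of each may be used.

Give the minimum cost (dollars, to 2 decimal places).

Set it up as a linear program. Let x1 = servings of peanut butter, x2 = servings of almonds, x3 = servings of salmon, x4 = servings of kidney beans, x5 = servings of eggs.
min 0.46x1 + 0.95x2 + 4.89x3 + 0.79x4 + 0.81x5 subject to:
  170x1 + 176x2 + 262x3 + 245x4 + 182x5 ≥ 393   (calories)
  6x1 + 7x2 + 45x4 + 1x5 ≥ 70   (carbohydrate)
  x1, x2, x3, x4, x5 ≥ 0.
At the optimum only peanut butter, kidney beans are positive (almonds, salmon, eggs = 0). The calories and carbohydrate requirements are met with equality.
Optimal quantities: peanut butter = 0.08657 servings, kidney beans = 1.544 servings.
Objective = 0.46·0.08657 + 0.79·1.544 = 1.2596.

$1.26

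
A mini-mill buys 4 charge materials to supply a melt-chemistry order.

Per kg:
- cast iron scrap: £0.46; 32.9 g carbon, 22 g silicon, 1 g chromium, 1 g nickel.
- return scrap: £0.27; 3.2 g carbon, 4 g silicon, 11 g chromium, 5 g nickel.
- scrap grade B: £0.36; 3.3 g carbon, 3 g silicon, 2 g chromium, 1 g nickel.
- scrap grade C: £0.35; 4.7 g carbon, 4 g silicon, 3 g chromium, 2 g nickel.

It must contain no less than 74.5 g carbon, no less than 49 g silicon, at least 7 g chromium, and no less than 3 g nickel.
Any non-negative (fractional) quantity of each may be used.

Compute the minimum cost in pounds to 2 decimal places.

£1.14

Treat it as an LP. Let x1 = kg of cast iron scrap, x2 = kg of return scrap, x3 = kg of scrap grade B, x4 = kg of scrap grade C.
min 0.46x1 + 0.27x2 + 0.36x3 + 0.35x4 subject to:
  32.9x1 + 3.2x2 + 3.3x3 + 4.7x4 ≥ 74.5   (carbon)
  22x1 + 4x2 + 3x3 + 4x4 ≥ 49   (silicon)
  1x1 + 11x2 + 2x3 + 3x4 ≥ 7   (chromium)
  1x1 + 5x2 + 1x3 + 2x4 ≥ 3   (nickel)
  x1, x2, x3, x4 ≥ 0.
The optimal basis is {cast iron scrap, return scrap}; scrap grade B, scrap grade C drop out. The carbon and chromium requirements are met with equality.
That vertex is x1 = 2.222, x2 = 0.4343.
Cost = 0.46·2.222 + 0.27·0.4343 = 1.1394.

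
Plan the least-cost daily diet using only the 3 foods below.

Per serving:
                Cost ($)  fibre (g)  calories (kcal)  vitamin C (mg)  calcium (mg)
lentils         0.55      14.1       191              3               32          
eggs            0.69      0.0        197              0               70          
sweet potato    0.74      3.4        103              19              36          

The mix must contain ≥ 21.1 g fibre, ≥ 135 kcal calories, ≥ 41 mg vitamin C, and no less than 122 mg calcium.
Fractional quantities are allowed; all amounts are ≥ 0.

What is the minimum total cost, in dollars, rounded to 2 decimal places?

$2.21

Let x1 = servings of lentils, x2 = servings of eggs, x3 = servings of sweet potato.
Minimise 0.55x1 + 0.69x2 + 0.74x3 s.t.:
  14.1x1 + 3.4x3 ≥ 21.1   (fibre)
  191x1 + 197x2 + 103x3 ≥ 135   (calories)
  3x1 + 19x3 ≥ 41   (vitamin C)
  32x1 + 70x2 + 36x3 ≥ 122   (calcium)
  x1, x2, x3 ≥ 0.
The optimal mix uses every input. There the fibre, vitamin C, calcium constraints are tight.
Solving gives x1 = 1.015, x2 = 0.2516, x3 = 1.998.
Objective = 0.55·1.015 + 0.69·0.2516 + 0.74·1.998 = 2.2104.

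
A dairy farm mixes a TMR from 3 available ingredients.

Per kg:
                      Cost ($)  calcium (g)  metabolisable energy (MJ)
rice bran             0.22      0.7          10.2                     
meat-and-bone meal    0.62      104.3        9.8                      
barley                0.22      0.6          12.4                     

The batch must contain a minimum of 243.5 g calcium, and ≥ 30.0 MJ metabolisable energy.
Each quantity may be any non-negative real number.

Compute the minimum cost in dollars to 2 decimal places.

Let x1 = kg of rice bran, x2 = kg of meat-and-bone meal, x3 = kg of barley.
min 0.22x1 + 0.62x2 + 0.22x3 subject to:
  0.7x1 + 104.3x2 + 0.6x3 ≥ 243.5   (calcium)
  10.2x1 + 9.8x2 + 12.4x3 ≥ 30   (metabolisable energy)
  x1, x2, x3 ≥ 0.
The minimum-cost mix takes nothing from rice bran — only meat-and-bone meal, barley. The calcium and metabolisable energy requirements are met with equality.
That vertex is x2 = 2.331, x3 = 0.5769.
Hence cost = 0.62·2.331 + 0.22·0.5769 = $1.5721.

$1.57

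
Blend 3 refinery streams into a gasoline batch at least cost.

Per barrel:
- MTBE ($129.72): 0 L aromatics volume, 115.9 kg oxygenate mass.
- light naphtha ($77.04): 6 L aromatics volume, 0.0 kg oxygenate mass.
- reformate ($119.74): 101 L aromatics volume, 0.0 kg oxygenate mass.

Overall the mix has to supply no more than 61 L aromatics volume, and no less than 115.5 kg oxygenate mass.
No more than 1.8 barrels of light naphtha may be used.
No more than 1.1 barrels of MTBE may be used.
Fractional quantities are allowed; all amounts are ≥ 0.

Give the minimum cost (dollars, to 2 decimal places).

Treat it as an LP. Let x1 = barrels of MTBE, x2 = barrels of light naphtha, x3 = barrels of reformate.
Minimise 129.72x1 + 77.04x2 + 119.74x3 subject to:
  6x2 + 101x3 ≤ 61   (aromatics volume)
  115.9x1 ≥ 115.5   (oxygenate mass)
  x2 ≤ 1.8
  x1 ≤ 1.1
  x1, x2, x3 ≥ 0.
At the optimum only MTBE is positive (light naphtha, reformate = 0). There the oxygenate mass constraint is tight.
Optimal quantities: MTBE = 0.9965 barrels.
Total cost: 129.72·0.9965 = 129.2660.

$129.27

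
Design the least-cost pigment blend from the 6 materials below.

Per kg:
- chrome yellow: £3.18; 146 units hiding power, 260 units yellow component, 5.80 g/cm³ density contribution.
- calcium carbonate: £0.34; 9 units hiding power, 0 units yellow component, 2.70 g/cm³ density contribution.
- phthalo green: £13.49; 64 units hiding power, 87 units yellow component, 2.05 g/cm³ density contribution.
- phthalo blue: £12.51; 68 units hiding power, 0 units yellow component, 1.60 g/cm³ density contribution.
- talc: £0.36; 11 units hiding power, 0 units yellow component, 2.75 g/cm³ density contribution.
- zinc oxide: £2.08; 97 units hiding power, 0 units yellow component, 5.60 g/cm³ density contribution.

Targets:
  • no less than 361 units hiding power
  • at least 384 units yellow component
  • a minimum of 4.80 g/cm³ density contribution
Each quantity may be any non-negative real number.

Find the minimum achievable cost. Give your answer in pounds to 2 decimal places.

Set it up as a linear program. Let x1 = kg of chrome yellow, x2 = kg of calcium carbonate, x3 = kg of phthalo green, x4 = kg of phthalo blue, x5 = kg of talc, x6 = kg of zinc oxide.
min 3.18x1 + 0.34x2 + 13.49x3 + 12.51x4 + 0.36x5 + 2.08x6 with:
  146x1 + 9x2 + 64x3 + 68x4 + 11x5 + 97x6 ≥ 361   (hiding power)
  260x1 + 87x3 ≥ 384   (yellow component)
  5.8x1 + 2.7x2 + 2.05x3 + 1.6x4 + 2.75x5 + 5.6x6 ≥ 4.8   (density contribution)
  x1, x2, x3, x4, x5, x6 ≥ 0.
The minimum-cost mix takes nothing from calcium carbonate, phthalo green, phthalo blue, talc — only chrome yellow, zinc oxide. The hiding power and yellow component requirements are met with equality.
So chrome yellow = 1.477 kg, zinc oxide = 1.499 kg.
Cost = 3.18·1.477 + 2.08·1.499 = 7.8148.

£7.81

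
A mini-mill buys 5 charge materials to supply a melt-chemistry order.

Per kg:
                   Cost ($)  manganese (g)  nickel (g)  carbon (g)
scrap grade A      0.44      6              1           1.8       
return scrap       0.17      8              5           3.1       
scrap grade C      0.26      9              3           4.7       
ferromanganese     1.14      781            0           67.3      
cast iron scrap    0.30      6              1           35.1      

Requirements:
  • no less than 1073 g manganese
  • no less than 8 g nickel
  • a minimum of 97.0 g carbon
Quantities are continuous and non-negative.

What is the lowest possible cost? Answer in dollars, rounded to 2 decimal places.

$1.82

Let x1 = kg of scrap grade A, x2 = kg of return scrap, x3 = kg of scrap grade C, x4 = kg of ferromanganese, x5 = kg of cast iron scrap.
Minimise 0.44x1 + 0.17x2 + 0.26x3 + 1.14x4 + 0.3x5 subject to:
  6x1 + 8x2 + 9x3 + 781x4 + 6x5 ≥ 1073   (manganese)
  1x1 + 5x2 + 3x3 + 1x5 ≥ 8   (nickel)
  1.8x1 + 3.1x2 + 4.7x3 + 67.3x4 + 35.1x5 ≥ 97   (carbon)
  x1, x2, x3, x4, x5 ≥ 0.
The optimal basis is {return scrap, ferromanganese, cast iron scrap}; scrap grade A, scrap grade C drop out. The manganese, nickel, carbon requirements are met with equality.
Optimal quantities: return scrap = 1.596 kg, ferromanganese = 1.357 kg, cast iron scrap = 0.01997 kg.
Hence cost = 0.17·1.596 + 1.14·1.357 + 0.3·0.01997 = $1.8243.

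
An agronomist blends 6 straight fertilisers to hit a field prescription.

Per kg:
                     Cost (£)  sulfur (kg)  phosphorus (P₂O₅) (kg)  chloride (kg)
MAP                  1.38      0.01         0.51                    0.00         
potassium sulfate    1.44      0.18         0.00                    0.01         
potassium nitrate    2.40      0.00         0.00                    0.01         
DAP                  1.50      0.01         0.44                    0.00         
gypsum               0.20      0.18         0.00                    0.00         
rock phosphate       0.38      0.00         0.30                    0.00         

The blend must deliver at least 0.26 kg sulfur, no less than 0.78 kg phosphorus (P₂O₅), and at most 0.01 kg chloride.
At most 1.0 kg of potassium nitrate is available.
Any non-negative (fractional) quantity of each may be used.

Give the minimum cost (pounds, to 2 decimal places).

Let x1 = kg of MAP, x2 = kg of potassium sulfate, x3 = kg of potassium nitrate, x4 = kg of DAP, x5 = kg of gypsum, x6 = kg of rock phosphate.
min 1.38x1 + 1.44x2 + 2.4x3 + 1.5x4 + 0.2x5 + 0.38x6 subject to:
  0.01x1 + 0.18x2 + 0.01x4 + 0.18x5 ≥ 0.26   (sulfur)
  0.51x1 + 0.44x4 + 0.3x6 ≥ 0.78   (phosphorus (P₂O₅))
  0.01x2 + 0.01x3 ≤ 0.01   (chloride)
  x3 ≤ 1
  x1, x2, x3, x4, x5, x6 ≥ 0.
At the optimum only gypsum, rock phosphate are positive (MAP, potassium sulfate, potassium nitrate, DAP = 0). Binding constraints: sulfur and phosphorus (P₂O₅).
Solving gives x5 = 1.444, x6 = 2.6.
Objective = 0.2·1.444 + 0.38·2.6 = 1.2768.

£1.28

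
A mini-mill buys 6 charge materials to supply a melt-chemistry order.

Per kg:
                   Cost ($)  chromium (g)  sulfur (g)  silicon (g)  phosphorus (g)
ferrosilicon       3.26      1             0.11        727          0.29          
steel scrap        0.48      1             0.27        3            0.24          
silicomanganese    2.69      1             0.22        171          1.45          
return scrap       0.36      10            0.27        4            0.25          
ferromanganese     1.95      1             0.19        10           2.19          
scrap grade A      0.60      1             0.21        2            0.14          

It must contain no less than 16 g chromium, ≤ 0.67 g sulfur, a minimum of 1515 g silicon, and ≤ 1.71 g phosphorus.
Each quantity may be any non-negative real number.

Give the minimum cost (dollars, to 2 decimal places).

This is a linear program. Let x1 = kg of ferrosilicon, x2 = kg of steel scrap, x3 = kg of silicomanganese, x4 = kg of return scrap, x5 = kg of ferromanganese, x6 = kg of scrap grade A.
min 3.26x1 + 0.48x2 + 2.69x3 + 0.36x4 + 1.95x5 + 0.6x6 s.t.:
  1x1 + 1x2 + 1x3 + 10x4 + 1x5 + 1x6 ≥ 16   (chromium)
  0.11x1 + 0.27x2 + 0.22x3 + 0.27x4 + 0.19x5 + 0.21x6 ≤ 0.67   (sulfur)
  727x1 + 3x2 + 171x3 + 4x4 + 10x5 + 2x6 ≥ 1515   (silicon)
  0.29x1 + 0.24x2 + 1.45x3 + 0.25x4 + 2.19x5 + 0.14x6 ≤ 1.71   (phosphorus)
  x1, x2, x3, x4, x5, x6 ≥ 0.
The cheapest feasible vertex uses only ferrosilicon, return scrap; steel scrap, silicomanganese, ferromanganese, scrap grade A are not used. The chromium and silicon requirements are met with equality.
So ferrosilicon = 2.076 kg, return scrap = 1.392 kg.
Total cost: 3.26·2.076 + 0.36·1.392 = 7.2689.

$7.27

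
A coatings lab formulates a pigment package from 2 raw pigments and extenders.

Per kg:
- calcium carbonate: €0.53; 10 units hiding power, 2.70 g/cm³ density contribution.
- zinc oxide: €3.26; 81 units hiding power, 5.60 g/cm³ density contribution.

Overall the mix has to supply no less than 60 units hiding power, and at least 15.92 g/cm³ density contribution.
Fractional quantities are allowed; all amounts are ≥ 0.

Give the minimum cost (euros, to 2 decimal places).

Let x1 = kg of calcium carbonate, x2 = kg of zinc oxide.
Minimise 0.53x1 + 3.26x2 s.t.:
  10x1 + 81x2 ≥ 60   (hiding power)
  2.7x1 + 5.6x2 ≥ 15.92   (density contribution)
  x1, x2 ≥ 0.
Both inputs are positive at the optimum. There the hiding power and density contribution constraints are tight.
Solving gives x1 = 5.861, x2 = 0.01721.
Cost = 0.53·5.861 + 3.26·0.01721 = 3.1624.

€3.16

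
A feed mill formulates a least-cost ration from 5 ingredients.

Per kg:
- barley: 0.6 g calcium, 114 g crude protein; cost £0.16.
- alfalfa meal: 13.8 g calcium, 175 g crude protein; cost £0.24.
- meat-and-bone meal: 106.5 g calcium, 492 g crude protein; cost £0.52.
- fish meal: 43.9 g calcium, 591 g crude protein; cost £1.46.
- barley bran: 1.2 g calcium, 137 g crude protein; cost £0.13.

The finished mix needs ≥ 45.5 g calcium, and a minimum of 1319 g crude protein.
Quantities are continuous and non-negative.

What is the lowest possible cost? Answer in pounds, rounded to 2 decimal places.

£1.27

Let x1 = kg of barley, x2 = kg of alfalfa meal, x3 = kg of meat-and-bone meal, x4 = kg of fish meal, x5 = kg of barley bran.
Minimize 0.16x1 + 0.24x2 + 0.52x3 + 1.46x4 + 0.13x5 subject to:
  0.6x1 + 13.8x2 + 106.5x3 + 43.9x4 + 1.2x5 ≥ 45.5   (calcium)
  114x1 + 175x2 + 492x3 + 591x4 + 137x5 ≥ 1319   (crude protein)
  x1, x2, x3, x4, x5 ≥ 0.
The minimum-cost mix takes nothing from barley, alfalfa meal, fish meal — only meat-and-bone meal, barley bran. The calcium and crude protein requirements are met with equality.
Optimal quantities: meat-and-bone meal = 0.3322 kg, barley bran = 8.435 kg.
Objective = 0.52·0.3322 + 0.13·8.435 = 1.2693.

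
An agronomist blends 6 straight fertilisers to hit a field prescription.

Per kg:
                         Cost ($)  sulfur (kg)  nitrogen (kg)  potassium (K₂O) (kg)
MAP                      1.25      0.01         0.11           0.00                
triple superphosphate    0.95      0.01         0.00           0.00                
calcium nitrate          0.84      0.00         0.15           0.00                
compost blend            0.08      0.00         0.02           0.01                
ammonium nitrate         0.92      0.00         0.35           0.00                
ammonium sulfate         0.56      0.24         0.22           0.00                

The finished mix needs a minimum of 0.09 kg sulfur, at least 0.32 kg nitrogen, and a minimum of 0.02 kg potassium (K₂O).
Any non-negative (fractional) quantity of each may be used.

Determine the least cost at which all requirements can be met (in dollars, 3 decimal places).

$0.873

Treat it as an LP. Let x1 = kg of MAP, x2 = kg of triple superphosphate, x3 = kg of calcium nitrate, x4 = kg of compost blend, x5 = kg of ammonium nitrate, x6 = kg of ammonium sulfate.
Minimise 1.25x1 + 0.95x2 + 0.84x3 + 0.08x4 + 0.92x5 + 0.56x6 s.t.:
  0.01x1 + 0.01x2 + 0.24x6 ≥ 0.09   (sulfur)
  0.11x1 + 0.15x3 + 0.02x4 + 0.35x5 + 0.22x6 ≥ 0.32   (nitrogen)
  0.01x4 ≥ 0.02   (potassium (K₂O))
  x1, x2, x3, x4, x5, x6 ≥ 0.
The optimal basis is {compost blend, ammonium sulfate}; MAP, triple superphosphate, calcium nitrate, ammonium nitrate drop out. The nitrogen and potassium (K₂O) requirements are met with equality.
Optimal quantities: compost blend = 2 kg, ammonium sulfate = 1.273 kg.
Total cost: 0.08·2 + 0.56·1.273 = 0.87288.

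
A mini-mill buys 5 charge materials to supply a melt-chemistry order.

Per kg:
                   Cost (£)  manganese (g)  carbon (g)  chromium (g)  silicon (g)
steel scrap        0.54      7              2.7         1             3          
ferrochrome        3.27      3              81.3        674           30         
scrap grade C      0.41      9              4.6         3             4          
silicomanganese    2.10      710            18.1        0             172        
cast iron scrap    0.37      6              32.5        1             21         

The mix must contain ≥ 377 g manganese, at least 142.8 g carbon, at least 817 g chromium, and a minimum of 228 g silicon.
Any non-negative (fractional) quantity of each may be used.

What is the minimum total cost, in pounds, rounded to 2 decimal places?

Treat it as an LP. Let x1 = kg of steel scrap, x2 = kg of ferrochrome, x3 = kg of scrap grade C, x4 = kg of silicomanganese, x5 = kg of cast iron scrap.
Minimize 0.54x1 + 3.27x2 + 0.41x3 + 2.1x4 + 0.37x5 s.t.:
  7x1 + 3x2 + 9x3 + 710x4 + 6x5 ≥ 377   (manganese)
  2.7x1 + 81.3x2 + 4.6x3 + 18.1x4 + 32.5x5 ≥ 142.8   (carbon)
  1x1 + 674x2 + 3x3 + 1x5 ≥ 817   (chromium)
  3x1 + 30x2 + 4x3 + 172x4 + 21x5 ≥ 228   (silicon)
  x1, x2, x3, x4, x5 ≥ 0.
The cheapest feasible vertex uses only ferrochrome, silicomanganese, cast iron scrap; steel scrap, scrap grade C are not used. There the carbon, chromium, silicon constraints are tight.
Optimal quantities: ferrochrome = 1.211 kg, silicomanganese = 1.017 kg, cast iron scrap = 0.7982 kg.
Cost = 3.27·1.211 + 2.1·1.017 + 0.37·0.7982 = 6.3910.

£6.39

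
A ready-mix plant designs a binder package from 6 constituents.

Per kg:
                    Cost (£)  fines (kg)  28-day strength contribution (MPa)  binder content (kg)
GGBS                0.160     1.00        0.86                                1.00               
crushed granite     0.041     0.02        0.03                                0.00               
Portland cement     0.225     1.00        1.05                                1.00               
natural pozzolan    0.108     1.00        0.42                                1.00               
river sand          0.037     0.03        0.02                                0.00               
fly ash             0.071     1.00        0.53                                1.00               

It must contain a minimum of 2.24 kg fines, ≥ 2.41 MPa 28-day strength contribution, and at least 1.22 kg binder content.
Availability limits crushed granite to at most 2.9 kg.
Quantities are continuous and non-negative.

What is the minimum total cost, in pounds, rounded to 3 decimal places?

Treat it as an LP. Let x1 = kg of GGBS, x2 = kg of crushed granite, x3 = kg of Portland cement, x4 = kg of natural pozzolan, x5 = kg of river sand, x6 = kg of fly ash.
Minimise 0.16x1 + 0.041x2 + 0.225x3 + 0.108x4 + 0.037x5 + 0.071x6 subject to:
  1x1 + 0.02x2 + 1x3 + 1x4 + 0.03x5 + 1x6 ≥ 2.24   (fines)
  0.86x1 + 0.03x2 + 1.05x3 + 0.42x4 + 0.02x5 + 0.53x6 ≥ 2.41   (28-day strength contribution)
  1x1 + 1x3 + 1x4 + 1x6 ≥ 1.22   (binder content)
  x2 ≤ 2.9
  x1, x2, x3, x4, x5, x6 ≥ 0.
The optimal basis is {fly ash}; GGBS, crushed granite, Portland cement, natural pozzolan, river sand drop out. There the 28-day strength contribution constraint is tight.
So fly ash = 4.547 kg.
Hence cost = 0.071·4.547 = £0.32284.

£0.323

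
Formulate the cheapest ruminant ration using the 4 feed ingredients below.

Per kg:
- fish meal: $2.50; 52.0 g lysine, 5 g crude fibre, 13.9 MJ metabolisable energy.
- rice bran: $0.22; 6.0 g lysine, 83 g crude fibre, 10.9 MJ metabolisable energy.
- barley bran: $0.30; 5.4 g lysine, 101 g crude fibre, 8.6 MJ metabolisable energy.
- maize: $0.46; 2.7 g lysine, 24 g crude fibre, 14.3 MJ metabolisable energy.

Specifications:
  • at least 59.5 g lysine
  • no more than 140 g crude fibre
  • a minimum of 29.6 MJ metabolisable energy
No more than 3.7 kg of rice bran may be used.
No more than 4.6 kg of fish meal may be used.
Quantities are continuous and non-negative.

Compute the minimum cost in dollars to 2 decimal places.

$2.75

Set it up as a linear program. Let x1 = kg of fish meal, x2 = kg of rice bran, x3 = kg of barley bran, x4 = kg of maize.
Minimize 2.5x1 + 0.22x2 + 0.3x3 + 0.46x4 s.t.:
  52x1 + 6x2 + 5.4x3 + 2.7x4 ≥ 59.5   (lysine)
  5x1 + 83x2 + 101x3 + 24x4 ≤ 140   (crude fibre)
  13.9x1 + 10.9x2 + 8.6x3 + 14.3x4 ≥ 29.6   (metabolisable energy)
  x2 ≤ 3.7
  x1 ≤ 4.6
  x1, x2, x3, x4 ≥ 0.
The cheapest feasible vertex uses only fish meal, rice bran; barley bran, maize are not used. The lysine and crude fibre requirements are met with equality.
Optimal quantities: fish meal = 0.9563 kg, rice bran = 1.629 kg.
Hence cost = 2.5·0.9563 + 0.22·1.629 = $2.7491.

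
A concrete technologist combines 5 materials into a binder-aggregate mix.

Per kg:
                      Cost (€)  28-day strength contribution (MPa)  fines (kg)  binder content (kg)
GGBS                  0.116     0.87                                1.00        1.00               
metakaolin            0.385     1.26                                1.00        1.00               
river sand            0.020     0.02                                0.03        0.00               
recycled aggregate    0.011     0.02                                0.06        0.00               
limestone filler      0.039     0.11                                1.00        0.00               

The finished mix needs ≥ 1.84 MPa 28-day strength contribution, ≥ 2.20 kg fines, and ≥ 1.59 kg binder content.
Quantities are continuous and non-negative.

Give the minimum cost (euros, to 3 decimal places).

Set it up as a linear program. Let x1 = kg of GGBS, x2 = kg of metakaolin, x3 = kg of river sand, x4 = kg of recycled aggregate, x5 = kg of limestone filler.
Minimise 0.116x1 + 0.385x2 + 0.02x3 + 0.011x4 + 0.039x5 s.t.:
  0.87x1 + 1.26x2 + 0.02x3 + 0.02x4 + 0.11x5 ≥ 1.84   (28-day strength contribution)
  1x1 + 1x2 + 0.03x3 + 0.06x4 + 1x5 ≥ 2.2   (fines)
  1x1 + 1x2 ≥ 1.59   (binder content)
  x1, x2, x3, x4, x5 ≥ 0.
The optimal basis is {GGBS, limestone filler}; metakaolin, river sand, recycled aggregate drop out. There the 28-day strength contribution and fines constraints are tight.
Optimal quantities: GGBS = 2.103 kg, limestone filler = 0.09737 kg.
Cost = 0.116·2.103 + 0.039·0.09737 = 0.24775.

€0.248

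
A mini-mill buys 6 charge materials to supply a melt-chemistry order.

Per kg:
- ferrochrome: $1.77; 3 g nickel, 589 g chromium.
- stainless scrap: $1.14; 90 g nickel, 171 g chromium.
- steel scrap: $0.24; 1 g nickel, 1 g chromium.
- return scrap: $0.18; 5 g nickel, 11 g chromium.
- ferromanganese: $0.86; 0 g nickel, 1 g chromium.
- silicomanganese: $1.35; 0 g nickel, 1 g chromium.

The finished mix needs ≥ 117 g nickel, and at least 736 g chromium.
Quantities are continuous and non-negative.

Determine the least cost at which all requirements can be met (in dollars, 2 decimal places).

$3.01

Let x1 = kg of ferrochrome, x2 = kg of stainless scrap, x3 = kg of steel scrap, x4 = kg of return scrap, x5 = kg of ferromanganese, x6 = kg of silicomanganese.
Minimize 1.77x1 + 1.14x2 + 0.24x3 + 0.18x4 + 0.86x5 + 1.35x6 subject to:
  3x1 + 90x2 + 1x3 + 5x4 ≥ 117   (nickel)
  589x1 + 171x2 + 1x3 + 11x4 + 1x5 + 1x6 ≥ 736   (chromium)
  x1, x2, x3, x4, x5, x6 ≥ 0.
The optimal basis is {ferrochrome, stainless scrap}; steel scrap, return scrap, ferromanganese, silicomanganese drop out. There the nickel and chromium constraints are tight.
That vertex is x1 = 0.8807, x2 = 1.271.
Hence cost = 1.77·0.8807 + 1.14·1.271 = $3.0078.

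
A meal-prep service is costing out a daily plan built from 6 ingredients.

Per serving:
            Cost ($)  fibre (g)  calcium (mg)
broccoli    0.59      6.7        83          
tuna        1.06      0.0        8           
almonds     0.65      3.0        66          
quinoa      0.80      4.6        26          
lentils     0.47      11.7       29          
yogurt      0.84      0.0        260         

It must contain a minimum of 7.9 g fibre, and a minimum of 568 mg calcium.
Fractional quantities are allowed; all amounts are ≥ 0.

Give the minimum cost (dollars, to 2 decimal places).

$2.09

Let x1 = servings of broccoli, x2 = servings of tuna, x3 = servings of almonds, x4 = servings of quinoa, x5 = servings of lentils, x6 = servings of yogurt.
Minimize 0.59x1 + 1.06x2 + 0.65x3 + 0.8x4 + 0.47x5 + 0.84x6 subject to:
  6.7x1 + 3x3 + 4.6x4 + 11.7x5 ≥ 7.9   (fibre)
  83x1 + 8x2 + 66x3 + 26x4 + 29x5 + 260x6 ≥ 568   (calcium)
  x1, x2, x3, x4, x5, x6 ≥ 0.
The cheapest feasible vertex uses only lentils, yogurt; broccoli, tuna, almonds, quinoa are not used. The fibre and calcium requirements are met with equality.
Solving gives x5 = 0.6752, x6 = 2.109.
Cost = 0.47·0.6752 + 0.84·2.109 = 2.0889.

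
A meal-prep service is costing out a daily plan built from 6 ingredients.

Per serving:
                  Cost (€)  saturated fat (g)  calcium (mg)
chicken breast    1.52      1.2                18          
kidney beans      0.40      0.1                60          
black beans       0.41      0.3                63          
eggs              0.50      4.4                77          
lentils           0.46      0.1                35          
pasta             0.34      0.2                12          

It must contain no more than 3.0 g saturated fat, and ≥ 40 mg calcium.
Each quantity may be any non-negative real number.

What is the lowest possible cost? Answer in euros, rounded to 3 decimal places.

€0.260

Set it up as a linear program. Let x1 = servings of chicken breast, x2 = servings of kidney beans, x3 = servings of black beans, x4 = servings of eggs, x5 = servings of lentils, x6 = servings of pasta.
Minimize 1.52x1 + 0.4x2 + 0.41x3 + 0.5x4 + 0.46x5 + 0.34x6 with:
  1.2x1 + 0.1x2 + 0.3x3 + 4.4x4 + 0.1x5 + 0.2x6 ≤ 3   (saturated fat)
  18x1 + 60x2 + 63x3 + 77x4 + 35x5 + 12x6 ≥ 40   (calcium)
  x1, x2, x3, x4, x5, x6 ≥ 0.
The minimum-cost mix takes nothing from chicken breast, kidney beans, black beans, lentils, pasta — only eggs. The calcium requirement is met with equality.
So eggs = 0.5195 servings.
Hence cost = 0.5·0.5195 = €0.25975.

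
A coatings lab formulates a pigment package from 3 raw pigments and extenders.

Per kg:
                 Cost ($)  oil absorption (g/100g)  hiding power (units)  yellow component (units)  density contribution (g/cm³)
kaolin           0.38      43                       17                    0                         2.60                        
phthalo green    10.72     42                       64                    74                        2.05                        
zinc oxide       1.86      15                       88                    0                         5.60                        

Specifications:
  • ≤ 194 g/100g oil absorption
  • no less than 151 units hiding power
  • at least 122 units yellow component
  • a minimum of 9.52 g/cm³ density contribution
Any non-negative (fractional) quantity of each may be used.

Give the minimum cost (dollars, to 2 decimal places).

Let x1 = kg of kaolin, x2 = kg of phthalo green, x3 = kg of zinc oxide.
Minimise 0.38x1 + 10.72x2 + 1.86x3 with:
  43x1 + 42x2 + 15x3 ≤ 194   (oil absorption)
  17x1 + 64x2 + 88x3 ≥ 151   (hiding power)
  74x2 ≥ 122   (yellow component)
  2.6x1 + 2.05x2 + 5.6x3 ≥ 9.52   (density contribution)
  x1, x2, x3 ≥ 0.
All 3 inputs are positive at the optimum. There the hiding power, yellow component, density contribution constraints are tight.
Optimal quantities: kaolin = 2.138 kg, phthalo green = 1.649 kg, zinc oxide = 0.1039 kg.
Total cost: 0.38·2.138 + 10.72·1.649 + 1.86·0.1039 = 18.6830.

$18.68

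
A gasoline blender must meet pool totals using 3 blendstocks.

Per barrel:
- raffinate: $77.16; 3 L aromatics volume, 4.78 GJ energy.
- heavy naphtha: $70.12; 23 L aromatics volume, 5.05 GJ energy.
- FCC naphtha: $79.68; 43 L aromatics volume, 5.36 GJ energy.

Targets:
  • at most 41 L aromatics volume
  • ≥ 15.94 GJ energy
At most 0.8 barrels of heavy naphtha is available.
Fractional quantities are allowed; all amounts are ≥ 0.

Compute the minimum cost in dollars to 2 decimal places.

This is a linear program. Let x1 = barrels of raffinate, x2 = barrels of heavy naphtha, x3 = barrels of FCC naphtha.
min 77.16x1 + 70.12x2 + 79.68x3 with:
  3x1 + 23x2 + 43x3 ≤ 41   (aromatics volume)
  4.78x1 + 5.05x2 + 5.36x3 ≥ 15.94   (energy)
  x2 ≤ 0.8
  x1, x2, x3 ≥ 0.
All 3 inputs are positive at the optimum. There the aromatics volume, energy, the heavy naphtha cap constraints are tight.
Solving gives x1 = 2.0615, x2 = 0.8, x3 = 0.38176.
Hence cost = 77.16·2.0615 + 70.12·0.8 + 79.68·0.38176 = $245.5800.

$245.58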